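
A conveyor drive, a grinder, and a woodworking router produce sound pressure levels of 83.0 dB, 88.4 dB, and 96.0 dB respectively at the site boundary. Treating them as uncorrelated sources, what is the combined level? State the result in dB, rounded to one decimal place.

For uncorrelated sources the intensities add, so convert each level to linear form, sum, and take 10·log₁₀ of the total.
Σ 10^(L/10) = 10^(83.0/10) + 10^(88.4/10) + 10^(96.0/10) = 4.872e+09.
L_total = 10·log₁₀(4.872e+09) = 96.88 dB.

96.9 dB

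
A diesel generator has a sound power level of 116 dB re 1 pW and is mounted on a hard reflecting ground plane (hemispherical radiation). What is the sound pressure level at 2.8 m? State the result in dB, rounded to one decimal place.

99.1 dB

Free-field hemispherical radiation: L_p = L_w − 10·log₁₀(2π·r²), r = 2.8 m.
2π·r² = 49.26 m², 10·log₁₀ of that is 16.925 dB.
L_p = 116 − 16.925 = 99.08 dB.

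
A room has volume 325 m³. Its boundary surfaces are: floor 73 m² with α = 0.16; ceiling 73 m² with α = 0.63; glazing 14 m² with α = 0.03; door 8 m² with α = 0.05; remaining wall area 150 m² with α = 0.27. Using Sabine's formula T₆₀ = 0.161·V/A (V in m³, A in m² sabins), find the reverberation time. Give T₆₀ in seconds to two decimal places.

0.53 s

Total absorption A = 73·0.16 + 73·0.63 + 14·0.03 + 8·0.05 + 150·0.27 = 98.99 m² sabins.
T₆₀ = 0.161 × 325 / 98.99 = 0.529 s.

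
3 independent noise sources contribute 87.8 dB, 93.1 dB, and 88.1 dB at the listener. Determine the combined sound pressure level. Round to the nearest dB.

95 dB

For uncorrelated sources the intensities add, so convert each level to linear form, sum, and take 10·log₁₀ of the total.
Σ 10^(L/10) = 10^(87.8/10) + 10^(93.1/10) + 10^(88.1/10) = 3.290e+09.
L_total = 10·log₁₀(3.290e+09) = 95.17 dB.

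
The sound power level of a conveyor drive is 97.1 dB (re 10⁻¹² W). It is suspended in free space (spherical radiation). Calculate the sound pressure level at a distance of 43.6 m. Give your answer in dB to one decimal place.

L_p = L_w − 10·log₁₀(4π·r²) with r = 43.6 m.
4π·r² = 2.389e+04 m², 10·log₁₀ of that is 43.782 dB.
L_p = 97.1 − 43.782 = 53.32 dB.

53.3 dB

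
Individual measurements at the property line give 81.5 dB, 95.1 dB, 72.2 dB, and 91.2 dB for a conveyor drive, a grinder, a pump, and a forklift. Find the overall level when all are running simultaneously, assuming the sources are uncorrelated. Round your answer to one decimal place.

96.7 dB

For uncorrelated sources the intensities add, so convert each level to linear form, sum, and take 10·log₁₀ of the total.
Σ 10^(L/10) = 10^(81.5/10) + 10^(95.1/10) + 10^(72.2/10) + 10^(91.2/10) = 4.712e+09.
L_total = 10·log₁₀(4.712e+09) = 96.73 dB.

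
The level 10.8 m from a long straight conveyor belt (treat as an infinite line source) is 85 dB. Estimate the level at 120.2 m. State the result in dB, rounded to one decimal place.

Line-source attenuation: ΔL = 10·log₁₀(r₂/r₁) = 10·log₁₀(120.2/10.8) = 10.465 dB.
L₂ = 85 − 10·log₁₀(120.2/10.8) = 85 − 10.465 = 74.54 dB.

74.5 dB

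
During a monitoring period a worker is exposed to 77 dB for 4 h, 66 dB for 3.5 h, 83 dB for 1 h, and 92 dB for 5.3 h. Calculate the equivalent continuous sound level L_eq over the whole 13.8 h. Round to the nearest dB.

Weight each interval's intensity by its duration and average over T = 13.8 h:
Σ tᵢ·10^(Lᵢ/10) = 4·10^(77/10) + 3.5·10^(66/10) + 1·10^(83/10) + 5.3·10^(92/10) = 8.814e+09.
L_eq = 10·log₁₀(8.814e+09/13.8) = 88.05 dB.

88 dB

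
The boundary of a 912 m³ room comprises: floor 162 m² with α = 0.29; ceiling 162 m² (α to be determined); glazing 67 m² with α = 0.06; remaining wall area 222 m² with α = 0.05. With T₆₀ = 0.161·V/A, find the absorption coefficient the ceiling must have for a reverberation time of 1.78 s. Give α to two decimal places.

0.13

Required total absorption A = 0.161·912/1.78 = 82.49 m².
Absorption from the other surfaces = 162·0.29 + 67·0.06 + 222·0.05 = 62.10 m², so the ceiling must supply 20.39 m² over 162 m².
α = 20.39/162 = 0.126.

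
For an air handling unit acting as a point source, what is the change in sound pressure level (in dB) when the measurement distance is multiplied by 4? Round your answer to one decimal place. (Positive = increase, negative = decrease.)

-12.0 dB

Point-source spreading: ΔL = −20·log₁₀(r₂/r₁).
ΔL = −20·log₁₀(4) = -12.04 dB.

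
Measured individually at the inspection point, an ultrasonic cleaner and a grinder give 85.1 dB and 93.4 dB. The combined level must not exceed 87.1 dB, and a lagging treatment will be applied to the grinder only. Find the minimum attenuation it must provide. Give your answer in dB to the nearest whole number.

11 dB

Everything except the grinder sums to 10^(85.1/10) = 3.236e+08 in linear terms, 85.10 dB.
The limit corresponds to 10^(87.1/10) = 5.129e+08; subtracting the fixed part leaves 1.893e+08 for the grinder, i.e. 82.77 dB.
So the grinder must be reduced from 93.4 to 82.77 dB: IL = 10.63 dB.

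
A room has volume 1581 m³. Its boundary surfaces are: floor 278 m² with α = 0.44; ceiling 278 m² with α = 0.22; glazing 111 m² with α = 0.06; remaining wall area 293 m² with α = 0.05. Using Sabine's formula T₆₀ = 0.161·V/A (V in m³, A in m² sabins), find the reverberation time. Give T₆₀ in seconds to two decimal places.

Total absorption A = 278·0.44 + 278·0.22 + 111·0.06 + 293·0.05 = 204.79 m² sabins.
T₆₀ = 0.161·V/A = 0.161·1581/204.79 = 1.243 s.

1.24 s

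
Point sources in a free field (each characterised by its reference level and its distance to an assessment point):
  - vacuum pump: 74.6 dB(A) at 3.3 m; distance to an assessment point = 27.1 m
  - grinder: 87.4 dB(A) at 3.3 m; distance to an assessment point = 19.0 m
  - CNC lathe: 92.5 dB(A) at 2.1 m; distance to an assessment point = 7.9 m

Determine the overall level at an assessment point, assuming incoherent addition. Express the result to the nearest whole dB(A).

Apply inverse-square spreading to bring every level to the receiver, then sum 10^(L/10).
vacuum pump: 74.6 − 20·log₁₀(27.1/3.3) = 74.6 − 18.29 = 56.31 dB(A).
grinder: 87.4 − 20·log₁₀(19.0/3.3) = 87.4 − 15.20 = 72.20 dB(A).
CNC lathe: 92.5 − 20·log₁₀(7.9/2.1) = 92.5 − 11.51 = 80.99 dB(A).
Σ 10^(L/10) = 1.427e+08 → L_total = 10·log₁₀(1.427e+08) = 81.54 dB(A).

82 dB(A)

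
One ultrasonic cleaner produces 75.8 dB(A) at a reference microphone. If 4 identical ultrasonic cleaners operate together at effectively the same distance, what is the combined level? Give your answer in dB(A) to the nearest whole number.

82 dB(A)

L_total = L₁ + 10·log₁₀ N for N identical incoherent sources.
L_total = 75.8 + 10·log₁₀(4) = 75.8 + 6.021 = 81.82 dB(A).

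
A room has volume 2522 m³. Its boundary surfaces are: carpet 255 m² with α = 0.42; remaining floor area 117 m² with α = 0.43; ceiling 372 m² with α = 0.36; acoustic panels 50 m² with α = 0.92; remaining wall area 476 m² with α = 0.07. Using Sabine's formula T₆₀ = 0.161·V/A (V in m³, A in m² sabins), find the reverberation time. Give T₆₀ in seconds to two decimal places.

1.10 s

Summing Sᵢαᵢ: 255·0.42 + 117·0.43 + 372·0.36 + 50·0.92 + 476·0.07 = 370.65 m².
T₆₀ = 0.161·V/A = 0.161·2522/370.65 = 1.095 s.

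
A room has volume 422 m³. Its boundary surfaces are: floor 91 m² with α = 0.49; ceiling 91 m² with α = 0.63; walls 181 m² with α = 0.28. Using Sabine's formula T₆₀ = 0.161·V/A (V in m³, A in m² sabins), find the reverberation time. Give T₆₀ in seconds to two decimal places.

A = Σ Sᵢαᵢ = 91·0.49 + 91·0.63 + 181·0.28 = 152.60 m².
T₆₀ = 0.161 × 422 / 152.60 = 0.445 s.

0.45 s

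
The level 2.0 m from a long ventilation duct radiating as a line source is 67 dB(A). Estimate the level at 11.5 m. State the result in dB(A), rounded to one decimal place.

Line-source attenuation: ΔL = 10·log₁₀(r₂/r₁) = 10·log₁₀(11.5/2.0) = 7.597 dB.
L₂ = 67 − 10·log₁₀(11.5/2.0) = 67 − 7.597 = 59.40 dB(A).

59.4 dB(A)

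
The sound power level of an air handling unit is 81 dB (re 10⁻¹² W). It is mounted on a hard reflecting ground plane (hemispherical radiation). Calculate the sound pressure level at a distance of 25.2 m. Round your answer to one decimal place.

45.0 dB

Free-field hemispherical radiation: L_p = L_w − 10·log₁₀(2π·r²), r = 25.2 m.
2π·r² = 3990 m², 10·log₁₀ of that is 36.010 dB.
L_p = 81 − 36.010 = 44.99 dB.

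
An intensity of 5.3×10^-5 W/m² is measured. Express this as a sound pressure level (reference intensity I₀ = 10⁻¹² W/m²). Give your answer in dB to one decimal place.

77.2 dB

I/I₀ = 5.3×10^-5/10⁻¹² = 5.3×10^7, and L = 10·log₁₀(I/I₀).
L = 10·(0.7243 + 7) = 77.24 dB.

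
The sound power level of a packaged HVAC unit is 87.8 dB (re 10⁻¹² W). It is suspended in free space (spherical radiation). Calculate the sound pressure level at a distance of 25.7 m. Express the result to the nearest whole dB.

49 dB

Free-field spherical radiation: L_p = L_w − 10·log₁₀(4π·r²), r = 25.7 m.
4π·r² = 8300 m², 10·log₁₀ of that is 39.191 dB.
L_p = 87.8 − 39.191 = 48.61 dB.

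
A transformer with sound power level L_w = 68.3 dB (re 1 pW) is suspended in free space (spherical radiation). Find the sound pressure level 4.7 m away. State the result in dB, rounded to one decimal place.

43.9 dB

L_p = L_w − 10·log₁₀(4π·r²) with r = 4.7 m.
4π·r² = 277.6 m², 10·log₁₀ of that is 24.434 dB.
L_p = 68.3 − 24.434 = 43.87 dB.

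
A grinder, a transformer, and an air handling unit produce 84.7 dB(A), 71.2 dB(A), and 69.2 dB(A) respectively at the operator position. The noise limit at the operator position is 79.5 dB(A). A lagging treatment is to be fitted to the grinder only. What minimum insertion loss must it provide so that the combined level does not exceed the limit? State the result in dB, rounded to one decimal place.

Everything except the grinder sums to 10^(71.2/10) + 10^(69.2/10) = 2.150e+07 in linear terms, 73.32 dB(A).
To meet 79.5 dB(A) overall, the treated grinder may contribute at most 10^(79.5/10) − 2.150e+07 = 6.762e+07, i.e. 78.30 dB(A).
So the grinder must be reduced from 84.7 to 78.30 dB(A): IL = 6.40 dB.

6.4 dB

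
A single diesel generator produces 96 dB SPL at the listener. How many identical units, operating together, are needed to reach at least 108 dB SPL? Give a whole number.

The shortfall is 108 − 96 = 12.0 dB, and N units add 10·log₁₀ N, so need 10·log₁₀ N ≥ 12.0.
N ≥ 10^(12.0/10) = 15.849, so N = 16.

16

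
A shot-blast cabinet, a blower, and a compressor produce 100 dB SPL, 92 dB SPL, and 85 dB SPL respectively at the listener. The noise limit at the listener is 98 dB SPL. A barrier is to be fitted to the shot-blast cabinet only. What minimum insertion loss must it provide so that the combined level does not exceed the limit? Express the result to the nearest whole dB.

4 dB

The untreated sources together contribute 10^(92/10) + 10^(85/10) = 1.901e+09, i.e. 92.79 dB SPL.
The limit corresponds to 10^(98/10) = 6.310e+09; subtracting the fixed part leaves 4.408e+09 for the shot-blast cabinet, i.e. 96.44 dB SPL.
Required insertion loss = 100 − 96.44 = 3.56 dB.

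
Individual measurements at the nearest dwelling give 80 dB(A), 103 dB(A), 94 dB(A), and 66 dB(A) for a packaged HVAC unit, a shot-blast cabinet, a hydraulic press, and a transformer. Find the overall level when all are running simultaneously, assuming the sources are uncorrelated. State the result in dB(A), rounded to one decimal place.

Incoherent sources combine by intensity addition: L_total = 10·log₁₀(Σ 10^(L_i/10)).
Σ 10^(L/10) = 10^(80/10) + 10^(103/10) + 10^(94/10) + 10^(66/10) = 2.257e+10.
L_total = 10·log₁₀(2.257e+10) = 103.54 dB(A).

103.5 dB(A)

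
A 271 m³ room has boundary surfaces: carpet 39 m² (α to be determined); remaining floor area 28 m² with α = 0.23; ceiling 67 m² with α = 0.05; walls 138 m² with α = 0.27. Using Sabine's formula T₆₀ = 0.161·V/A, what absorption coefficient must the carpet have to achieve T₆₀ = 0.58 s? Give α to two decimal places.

0.72

Required total absorption A = 0.161·271/0.58 = 75.23 m².
Absorption from the other surfaces = 28·0.23 + 67·0.05 + 138·0.27 = 47.05 m², so the carpet must supply 28.18 m² over 39 m².
α = 28.18/39 = 0.722.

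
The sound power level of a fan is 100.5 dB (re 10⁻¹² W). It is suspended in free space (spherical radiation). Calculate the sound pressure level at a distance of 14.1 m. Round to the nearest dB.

L_p = L_w − 10·log₁₀(4π·r²) with r = 14.1 m.
4π·r² = 2498 m², 10·log₁₀ of that is 33.976 dB.
L_p = 100.5 − 33.976 = 66.52 dB.

67 dB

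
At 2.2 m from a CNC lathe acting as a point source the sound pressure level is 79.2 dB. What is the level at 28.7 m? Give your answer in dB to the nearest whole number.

For a point source, L₂ = L₁ − 20·log₁₀(r₂/r₁).
L₂ = 79.2 − 20·log₁₀(28.7/2.2) = 79.2 − 22.309 = 56.89 dB.

57 dB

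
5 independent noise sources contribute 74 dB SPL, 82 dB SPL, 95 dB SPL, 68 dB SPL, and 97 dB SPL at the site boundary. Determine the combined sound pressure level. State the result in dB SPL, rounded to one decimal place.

Incoherent sources combine by intensity addition: L_total = 10·log₁₀(Σ 10^(L_i/10)).
Σ 10^(L/10) = 10^(74/10) + 10^(82/10) + 10^(95/10) + 10^(68/10) + 10^(97/10) = 8.364e+09.
L_total = 10·log₁₀(8.364e+09) = 99.22 dB SPL.

99.2 dB SPL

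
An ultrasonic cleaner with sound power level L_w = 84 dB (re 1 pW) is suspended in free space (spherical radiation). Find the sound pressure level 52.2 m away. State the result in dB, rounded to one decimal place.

38.7 dB

Free-field spherical radiation: L_p = L_w − 10·log₁₀(4π·r²), r = 52.2 m.
4π·r² = 3.424e+04 m², 10·log₁₀ of that is 45.346 dB.
L_p = 84 − 45.346 = 38.65 dB.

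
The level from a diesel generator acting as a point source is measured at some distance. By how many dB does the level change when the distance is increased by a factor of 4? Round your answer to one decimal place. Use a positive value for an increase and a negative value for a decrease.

A point source loses 6 dB per doubling of distance; generally ΔL = −20·log₁₀(r₂/r₁).
ΔL = −20·log₁₀(4) = -12.04 dB.

-12.0 dB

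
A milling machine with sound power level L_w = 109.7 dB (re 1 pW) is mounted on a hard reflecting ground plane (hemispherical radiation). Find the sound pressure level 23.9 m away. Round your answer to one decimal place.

The power spreads over a hemisphere of area 2π·r², so L_p = L_w − 10·log₁₀(2π·r²).
2π·r² = 3589 m², 10·log₁₀ of that is 35.550 dB.
L_p = 109.7 − 35.550 = 74.15 dB.

74.2 dB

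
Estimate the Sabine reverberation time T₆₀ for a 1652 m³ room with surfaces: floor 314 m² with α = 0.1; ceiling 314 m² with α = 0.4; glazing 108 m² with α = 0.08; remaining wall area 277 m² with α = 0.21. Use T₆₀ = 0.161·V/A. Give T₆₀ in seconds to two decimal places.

1.19 s

Total absorption A = 314·0.1 + 314·0.4 + 108·0.08 + 277·0.21 = 223.81 m² sabins.
T₆₀ = 0.161 × 1652 / 223.81 = 1.188 s.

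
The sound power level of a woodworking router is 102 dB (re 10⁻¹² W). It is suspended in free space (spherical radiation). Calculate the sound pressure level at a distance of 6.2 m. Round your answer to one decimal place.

75.2 dB

The power spreads over a sphere of area 4π·r², so L_p = L_w − 10·log₁₀(4π·r²).
4π·r² = 483.1 m², 10·log₁₀ of that is 26.840 dB.
L_p = 102 − 26.840 = 75.16 dB.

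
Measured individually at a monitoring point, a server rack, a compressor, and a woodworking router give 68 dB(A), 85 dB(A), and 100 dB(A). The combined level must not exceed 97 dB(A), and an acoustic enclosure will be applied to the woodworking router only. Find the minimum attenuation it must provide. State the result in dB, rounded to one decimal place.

Fixed contribution from the other sources: Σ 10^(L/10) = 10^(68/10) + 10^(85/10) = 3.225e+08 (85.09 dB(A)).
The limit corresponds to 10^(97/10) = 5.012e+09; subtracting the fixed part leaves 4.689e+09 for the woodworking router, i.e. 96.71 dB(A).
So the woodworking router must be reduced from 100 to 96.71 dB(A): IL = 3.29 dB.

3.3 dB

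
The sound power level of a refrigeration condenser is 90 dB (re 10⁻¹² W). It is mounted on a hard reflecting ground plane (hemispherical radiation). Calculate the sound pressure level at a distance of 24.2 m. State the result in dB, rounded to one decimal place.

Free-field hemispherical radiation: L_p = L_w − 10·log₁₀(2π·r²), r = 24.2 m.
2π·r² = 3680 m², 10·log₁₀ of that is 35.658 dB.
L_p = 90 − 35.658 = 54.34 dB.

54.3 dB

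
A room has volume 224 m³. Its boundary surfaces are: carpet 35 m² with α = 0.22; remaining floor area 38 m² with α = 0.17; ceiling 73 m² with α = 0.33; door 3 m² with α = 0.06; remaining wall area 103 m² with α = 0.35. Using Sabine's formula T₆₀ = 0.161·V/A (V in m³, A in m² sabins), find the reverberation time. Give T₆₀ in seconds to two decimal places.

A = Σ Sᵢαᵢ = 35·0.22 + 38·0.17 + 73·0.33 + 3·0.06 + 103·0.35 = 74.48 m².
T₆₀ = 0.161 × 224 / 74.48 = 0.484 s.

0.48 s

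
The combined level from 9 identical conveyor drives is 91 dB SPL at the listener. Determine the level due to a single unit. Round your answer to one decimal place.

81.5 dB SPL

9 equal contributions raise the level by 10·log₁₀ 9 = 9.542 dB, so each unit alone gives 91 − 9.542.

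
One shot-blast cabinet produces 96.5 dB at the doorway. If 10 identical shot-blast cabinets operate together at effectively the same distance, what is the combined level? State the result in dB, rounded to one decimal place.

106.5 dB

With 10 equal, uncorrelated contributions the intensity is 10× that of one unit, giving a rise of 10·log₁₀ 10.
L_total = 96.5 + 10·log₁₀(10) = 96.5 + 10.000 = 106.50 dB.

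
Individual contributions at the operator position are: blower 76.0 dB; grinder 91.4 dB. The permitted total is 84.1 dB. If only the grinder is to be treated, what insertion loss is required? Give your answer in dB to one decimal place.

8.0 dB

Everything except the grinder sums to 10^(76.0/10) = 3.981e+07 in linear terms, 76.00 dB.
To meet 84.1 dB overall, the treated grinder may contribute at most 10^(84.1/10) − 3.981e+07 = 2.172e+08, i.e. 83.37 dB.
Required insertion loss = 91.4 − 83.37 = 8.03 dB.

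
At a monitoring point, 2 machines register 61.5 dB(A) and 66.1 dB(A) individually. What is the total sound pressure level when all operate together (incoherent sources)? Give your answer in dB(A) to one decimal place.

67.4 dB(A)

Incoherent sources combine by intensity addition: L_total = 10·log₁₀(Σ 10^(L_i/10)).
Σ 10^(L/10) = 10^(61.5/10) + 10^(66.1/10) = 5.486e+06.
L_total = 10·log₁₀(5.486e+06) = 67.39 dB(A).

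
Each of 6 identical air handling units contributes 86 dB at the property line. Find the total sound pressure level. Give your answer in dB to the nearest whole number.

94 dB

With 6 equal, uncorrelated contributions the intensity is 6× that of one unit, giving a rise of 10·log₁₀ 6.
L_total = 86 + 10·log₁₀(6) = 86 + 7.782 = 93.78 dB.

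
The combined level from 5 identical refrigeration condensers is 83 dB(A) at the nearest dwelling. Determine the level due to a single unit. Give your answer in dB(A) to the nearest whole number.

76 dB(A)

For N identical incoherent sources L_total = L₁ + 10·log₁₀ N, so L₁ = 83 − 10·log₁₀(5) = 83 − 6.990.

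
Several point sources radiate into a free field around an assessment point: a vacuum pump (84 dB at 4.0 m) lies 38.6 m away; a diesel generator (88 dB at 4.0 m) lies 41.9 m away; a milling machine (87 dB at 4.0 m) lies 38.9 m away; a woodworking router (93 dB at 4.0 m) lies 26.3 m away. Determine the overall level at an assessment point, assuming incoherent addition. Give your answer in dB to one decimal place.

Propagate each source to the receiver with L = L_ref − 20·log₁₀(r/r_ref), then add intensities.
vacuum pump: 84 − 20·log₁₀(38.6/4.0) = 84 − 19.69 = 64.31 dB.
diesel generator: 88 − 20·log₁₀(41.9/4.0) = 88 − 20.40 = 67.60 dB.
milling machine: 87 − 20·log₁₀(38.9/4.0) = 87 − 19.76 = 67.24 dB.
woodworking router: 93 − 20·log₁₀(26.3/4.0) = 93 − 16.36 = 76.64 dB.
Σ 10^(L/10) = 5.990e+07 → L_total = 10·log₁₀(5.990e+07) = 77.77 dB.

77.8 dB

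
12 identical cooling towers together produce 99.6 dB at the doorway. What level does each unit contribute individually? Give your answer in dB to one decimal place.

12 equal contributions raise the level by 10·log₁₀ 12 = 10.792 dB, so each unit alone gives 99.6 − 10.792.

88.8 dB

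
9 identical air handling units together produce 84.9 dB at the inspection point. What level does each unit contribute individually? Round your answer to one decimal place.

Dividing the total intensity by 9 lowers the level by 10·log₁₀ 9 = 9.542 dB: L₁ = 84.9 − 9.542.

75.4 dB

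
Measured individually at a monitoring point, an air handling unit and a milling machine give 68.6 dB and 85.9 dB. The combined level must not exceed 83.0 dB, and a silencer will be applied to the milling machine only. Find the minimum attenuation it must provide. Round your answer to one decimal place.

Everything except the milling machine sums to 10^(68.6/10) = 7.244e+06 in linear terms, 68.60 dB.
To meet 83.0 dB overall, the treated milling machine may contribute at most 10^(83.0/10) − 7.244e+06 = 1.923e+08, i.e. 82.84 dB.
So the milling machine must be reduced from 85.9 to 82.84 dB: IL = 3.06 dB.

3.1 dB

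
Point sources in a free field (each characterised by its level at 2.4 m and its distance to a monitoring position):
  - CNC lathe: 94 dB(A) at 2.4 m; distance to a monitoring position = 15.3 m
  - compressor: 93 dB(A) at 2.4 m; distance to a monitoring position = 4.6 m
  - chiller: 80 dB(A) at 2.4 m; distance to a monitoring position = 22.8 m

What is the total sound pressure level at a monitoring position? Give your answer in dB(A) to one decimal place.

87.8 dB(A)

Propagate each source to the receiver with L = L_ref − 20·log₁₀(r/r_ref), then add intensities.
CNC lathe: 94 − 20·log₁₀(15.3/2.4) = 94 − 16.09 = 77.91 dB(A).
compressor: 93 − 20·log₁₀(4.6/2.4) = 93 − 5.65 = 87.35 dB(A).
chiller: 80 − 20·log₁₀(22.8/2.4) = 80 − 19.55 = 60.45 dB(A).
Σ 10^(L/10) = 6.060e+08 → L_total = 10·log₁₀(6.060e+08) = 87.83 dB(A).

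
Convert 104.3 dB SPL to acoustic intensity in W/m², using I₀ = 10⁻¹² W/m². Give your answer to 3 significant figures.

I = I₀·10^(L/10) = 10⁻¹² × 10^(104.3/10) = 10^(-1.570).

0.0269 W/m²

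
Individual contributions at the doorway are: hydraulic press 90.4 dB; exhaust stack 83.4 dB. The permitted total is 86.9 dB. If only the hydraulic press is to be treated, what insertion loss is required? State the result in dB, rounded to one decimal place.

6.1 dB

The untreated sources together contribute 10^(83.4/10) = 2.188e+08, i.e. 83.40 dB.
To meet 86.9 dB overall, the treated hydraulic press may contribute at most 10^(86.9/10) − 2.188e+08 = 2.710e+08, i.e. 84.33 dB.
Required insertion loss = 90.4 − 84.33 = 6.07 dB.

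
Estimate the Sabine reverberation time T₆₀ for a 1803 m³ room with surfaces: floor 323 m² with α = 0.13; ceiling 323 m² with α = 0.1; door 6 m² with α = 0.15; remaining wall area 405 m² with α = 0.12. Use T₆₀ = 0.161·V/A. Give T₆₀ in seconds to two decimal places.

2.34 s

Total absorption A = 323·0.13 + 323·0.1 + 6·0.15 + 405·0.12 = 123.79 m² sabins.
T₆₀ = 0.161 × 1803 / 123.79 = 2.345 s.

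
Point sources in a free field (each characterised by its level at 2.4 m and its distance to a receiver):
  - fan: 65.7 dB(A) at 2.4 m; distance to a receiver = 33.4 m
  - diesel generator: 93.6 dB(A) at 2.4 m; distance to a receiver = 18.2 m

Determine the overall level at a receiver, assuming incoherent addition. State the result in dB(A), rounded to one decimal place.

76.0 dB(A)

First find each source's level at the receiver (point-source: −20·log₁₀(r/r_ref)), then combine on an intensity basis.
fan: 65.7 − 20·log₁₀(33.4/2.4) = 65.7 − 22.87 = 42.83 dB(A).
diesel generator: 93.6 − 20·log₁₀(18.2/2.4) = 93.6 − 17.60 = 76.00 dB(A).
Σ 10^(L/10) = 3.986e+07 → L_total = 10·log₁₀(3.986e+07) = 76.00 dB(A).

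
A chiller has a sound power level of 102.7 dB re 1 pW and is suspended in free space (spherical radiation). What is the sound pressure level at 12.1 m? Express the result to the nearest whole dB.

70 dB

Free-field spherical radiation: L_p = L_w − 10·log₁₀(4π·r²), r = 12.1 m.
4π·r² = 1840 m², 10·log₁₀ of that is 32.648 dB.
L_p = 102.7 − 32.648 = 70.05 dB.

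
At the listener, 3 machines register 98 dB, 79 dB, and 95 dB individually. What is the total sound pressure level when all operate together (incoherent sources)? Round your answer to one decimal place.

Incoherent sources combine by intensity addition: L_total = 10·log₁₀(Σ 10^(L_i/10)).
Σ 10^(L/10) = 10^(98/10) + 10^(79/10) + 10^(95/10) = 9.551e+09.
L_total = 10·log₁₀(9.551e+09) = 99.80 dB.

99.8 dB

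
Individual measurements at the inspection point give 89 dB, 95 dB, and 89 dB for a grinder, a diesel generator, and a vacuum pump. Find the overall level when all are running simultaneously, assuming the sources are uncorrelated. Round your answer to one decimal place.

96.8 dB

Incoherent sources combine by intensity addition: L_total = 10·log₁₀(Σ 10^(L_i/10)).
Σ 10^(L/10) = 10^(89/10) + 10^(95/10) + 10^(89/10) = 4.751e+09.
L_total = 10·log₁₀(4.751e+09) = 96.77 dB.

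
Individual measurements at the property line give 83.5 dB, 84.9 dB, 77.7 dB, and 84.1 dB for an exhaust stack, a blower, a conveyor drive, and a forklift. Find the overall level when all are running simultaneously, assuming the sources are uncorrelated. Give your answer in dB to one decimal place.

For uncorrelated sources the intensities add, so convert each level to linear form, sum, and take 10·log₁₀ of the total.
Σ 10^(L/10) = 10^(83.5/10) + 10^(84.9/10) + 10^(77.7/10) + 10^(84.1/10) = 8.488e+08.
L_total = 10·log₁₀(8.488e+08) = 89.29 dB.

89.3 dB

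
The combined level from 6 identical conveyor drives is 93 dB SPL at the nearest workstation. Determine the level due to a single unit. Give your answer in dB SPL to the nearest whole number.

For N identical incoherent sources L_total = L₁ + 10·log₁₀ N, so L₁ = 93 − 10·log₁₀(6) = 93 − 7.782.

85 dB SPL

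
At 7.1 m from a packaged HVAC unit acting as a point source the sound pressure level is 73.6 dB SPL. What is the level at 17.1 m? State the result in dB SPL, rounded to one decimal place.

For a point source, L₂ = L₁ − 20·log₁₀(r₂/r₁).
L₂ = 73.6 − 20·log₁₀(17.1/7.1) = 73.6 − 7.635 = 65.97 dB SPL.

66.0 dB SPL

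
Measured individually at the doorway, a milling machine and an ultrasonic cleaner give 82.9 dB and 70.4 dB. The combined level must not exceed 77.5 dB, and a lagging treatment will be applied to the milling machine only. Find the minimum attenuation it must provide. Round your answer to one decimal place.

The untreated sources together contribute 10^(70.4/10) = 1.096e+07, i.e. 70.40 dB.
To meet 77.5 dB overall, the treated milling machine may contribute at most 10^(77.5/10) − 1.096e+07 = 4.527e+07, i.e. 76.56 dB.
Required insertion loss = 82.9 − 76.56 = 6.34 dB.

6.3 dB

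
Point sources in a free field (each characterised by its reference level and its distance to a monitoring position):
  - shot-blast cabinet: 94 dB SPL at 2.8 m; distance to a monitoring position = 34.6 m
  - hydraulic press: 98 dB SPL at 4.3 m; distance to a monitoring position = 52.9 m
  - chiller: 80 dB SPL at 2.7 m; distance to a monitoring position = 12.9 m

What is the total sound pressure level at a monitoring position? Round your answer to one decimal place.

78.0 dB SPL

Apply inverse-square spreading to bring every level to the receiver, then sum 10^(L/10).
shot-blast cabinet: 94 − 20·log₁₀(34.6/2.8) = 94 − 21.84 = 72.16 dB SPL.
hydraulic press: 98 − 20·log₁₀(52.9/4.3) = 98 − 21.80 = 76.20 dB SPL.
chiller: 80 − 20·log₁₀(12.9/2.7) = 80 − 13.58 = 66.42 dB SPL.
Σ 10^(L/10) = 6.252e+07 → L_total = 10·log₁₀(6.252e+07) = 77.96 dB SPL.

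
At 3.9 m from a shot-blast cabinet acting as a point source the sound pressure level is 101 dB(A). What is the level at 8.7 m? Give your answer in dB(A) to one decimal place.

For a point source, L₂ = L₁ − 20·log₁₀(r₂/r₁).
L₂ = 101 − 20·log₁₀(8.7/3.9) = 101 − 6.969 = 94.03 dB(A).

94.0 dB(A)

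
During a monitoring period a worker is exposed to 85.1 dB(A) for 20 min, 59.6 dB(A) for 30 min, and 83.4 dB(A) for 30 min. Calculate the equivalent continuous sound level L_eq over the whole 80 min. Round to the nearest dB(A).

Weight each interval's intensity by its duration and average over T = 80 min:
Σ tᵢ·10^(Lᵢ/10) = 20·10^(85.1/10) + 30·10^(59.6/10) + 30·10^(83.4/10) = 1.306e+10.
L_eq = 10·log₁₀(1.306e+10/80) = 82.13 dB(A).

82 dB(A)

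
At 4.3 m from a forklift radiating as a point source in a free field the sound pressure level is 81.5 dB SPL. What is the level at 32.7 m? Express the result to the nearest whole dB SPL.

For a point source, L₂ = L₁ − 20·log₁₀(r₂/r₁).
L₂ = 81.5 − 20·log₁₀(32.7/4.3) = 81.5 − 17.622 = 63.88 dB SPL.

64 dB SPL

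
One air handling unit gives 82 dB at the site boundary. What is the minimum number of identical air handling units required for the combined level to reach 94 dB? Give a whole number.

Need L₁ + 10·log₁₀ N ≥ 94, i.e. log₁₀ N ≥ 1.20.
N ≥ 10^(12.0/10) = 15.849, so N = 16.

16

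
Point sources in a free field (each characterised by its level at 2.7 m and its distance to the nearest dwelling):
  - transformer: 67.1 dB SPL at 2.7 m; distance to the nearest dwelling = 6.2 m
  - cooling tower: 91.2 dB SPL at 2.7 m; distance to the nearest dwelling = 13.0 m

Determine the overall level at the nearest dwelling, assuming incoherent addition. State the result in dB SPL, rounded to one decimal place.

77.6 dB SPL

First find each source's level at the receiver (point-source: −20·log₁₀(r/r_ref)), then combine on an intensity basis.
transformer: 67.1 − 20·log₁₀(6.2/2.7) = 67.1 − 7.22 = 59.88 dB SPL.
cooling tower: 91.2 − 20·log₁₀(13.0/2.7) = 91.2 − 13.65 = 77.55 dB SPL.
Σ 10^(L/10) = 5.784e+07 → L_total = 10·log₁₀(5.784e+07) = 77.62 dB SPL.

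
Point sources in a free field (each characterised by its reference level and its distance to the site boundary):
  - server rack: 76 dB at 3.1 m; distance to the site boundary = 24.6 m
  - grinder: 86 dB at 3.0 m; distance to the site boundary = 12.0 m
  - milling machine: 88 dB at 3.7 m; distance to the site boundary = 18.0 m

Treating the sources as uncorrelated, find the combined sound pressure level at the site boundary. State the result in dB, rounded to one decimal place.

Apply inverse-square spreading to bring every level to the receiver, then sum 10^(L/10).
server rack: 76 − 20·log₁₀(24.6/3.1) = 76 − 17.99 = 58.01 dB.
grinder: 86 − 20·log₁₀(12.0/3.0) = 86 − 12.04 = 73.96 dB.
milling machine: 88 − 20·log₁₀(18.0/3.7) = 88 − 13.74 = 74.26 dB.
Σ 10^(L/10) = 5.217e+07 → L_total = 10·log₁₀(5.217e+07) = 77.17 dB.

77.2 dB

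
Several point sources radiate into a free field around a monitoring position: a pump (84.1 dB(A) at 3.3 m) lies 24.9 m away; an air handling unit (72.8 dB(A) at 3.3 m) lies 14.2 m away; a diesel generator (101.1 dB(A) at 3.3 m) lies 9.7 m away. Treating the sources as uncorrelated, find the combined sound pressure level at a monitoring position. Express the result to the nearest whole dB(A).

Apply inverse-square spreading to bring every level to the receiver, then sum 10^(L/10).
pump: 84.1 − 20·log₁₀(24.9/3.3) = 84.1 − 17.55 = 66.55 dB(A).
air handling unit: 72.8 − 20·log₁₀(14.2/3.3) = 72.8 − 12.68 = 60.12 dB(A).
diesel generator: 101.1 − 20·log₁₀(9.7/3.3) = 101.1 − 9.37 = 91.73 dB(A).
Σ 10^(L/10) = 1.497e+09 → L_total = 10·log₁₀(1.497e+09) = 91.75 dB(A).

92 dB(A)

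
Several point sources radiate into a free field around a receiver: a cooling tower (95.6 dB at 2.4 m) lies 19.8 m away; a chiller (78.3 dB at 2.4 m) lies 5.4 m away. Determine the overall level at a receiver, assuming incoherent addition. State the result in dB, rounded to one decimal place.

Apply inverse-square spreading to bring every level to the receiver, then sum 10^(L/10).
cooling tower: 95.6 − 20·log₁₀(19.8/2.4) = 95.6 − 18.33 = 77.27 dB.
chiller: 78.3 − 20·log₁₀(5.4/2.4) = 78.3 − 7.04 = 71.26 dB.
Σ 10^(L/10) = 6.670e+07 → L_total = 10·log₁₀(6.670e+07) = 78.24 dB.

78.2 dB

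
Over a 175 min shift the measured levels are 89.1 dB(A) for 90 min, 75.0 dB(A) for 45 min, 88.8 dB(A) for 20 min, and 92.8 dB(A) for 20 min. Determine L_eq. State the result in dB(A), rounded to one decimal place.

88.6 dB(A)

The energy average is taken in the linear domain: L_eq = 10·log₁₀[(Σ tᵢ·10^(Lᵢ/10))/T], T = 175 min.
Σ tᵢ·10^(Lᵢ/10) = 90·10^(89.1/10) + 45·10^(75.0/10) + 20·10^(88.8/10) + 20·10^(92.8/10) = 1.279e+11.
L_eq = 10·log₁₀(1.279e+11/175) = 88.64 dB(A).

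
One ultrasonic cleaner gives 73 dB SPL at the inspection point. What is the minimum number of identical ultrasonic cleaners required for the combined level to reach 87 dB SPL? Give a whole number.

Need L₁ + 10·log₁₀ N ≥ 87, i.e. log₁₀ N ≥ 1.40.
N ≥ 10^(14.0/10) = 25.119, so N = 26.

26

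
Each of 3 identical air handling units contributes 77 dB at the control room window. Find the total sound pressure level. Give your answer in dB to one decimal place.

L_total = L₁ + 10·log₁₀ N for N identical incoherent sources.
L_total = 77 + 10·log₁₀(3) = 77 + 4.771 = 81.77 dB.

81.8 dB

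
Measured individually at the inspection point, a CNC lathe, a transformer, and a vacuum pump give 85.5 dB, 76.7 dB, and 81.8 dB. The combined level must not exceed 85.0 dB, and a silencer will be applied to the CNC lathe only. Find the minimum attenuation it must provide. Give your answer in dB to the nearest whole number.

Fixed contribution from the other sources: Σ 10^(L/10) = 10^(76.7/10) + 10^(81.8/10) = 1.981e+08 (82.97 dB).
The limit corresponds to 10^(85.0/10) = 3.162e+08; subtracting the fixed part leaves 1.181e+08 for the CNC lathe, i.e. 80.72 dB.
So the CNC lathe must be reduced from 85.5 to 80.72 dB: IL = 4.78 dB.

5 dB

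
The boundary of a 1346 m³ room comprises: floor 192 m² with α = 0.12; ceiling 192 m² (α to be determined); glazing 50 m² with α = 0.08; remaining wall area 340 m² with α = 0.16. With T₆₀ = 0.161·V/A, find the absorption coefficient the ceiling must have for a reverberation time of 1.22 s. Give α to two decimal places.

0.50

From T₆₀ = 0.161·V/A, the target T₆₀ = 1.22 s needs A = 0.161·1346/1.22 = 177.63 m².
Absorption from the other surfaces = 192·0.12 + 50·0.08 + 340·0.16 = 81.44 m², so the ceiling must supply 96.19 m² over 192 m².
α = 96.19/192 = 0.501.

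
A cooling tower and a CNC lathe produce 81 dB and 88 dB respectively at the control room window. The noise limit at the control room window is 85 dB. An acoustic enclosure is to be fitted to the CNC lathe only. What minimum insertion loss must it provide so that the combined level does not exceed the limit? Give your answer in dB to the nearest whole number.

5 dB

The untreated sources together contribute 10^(81/10) = 1.259e+08, i.e. 81.00 dB.
The limit corresponds to 10^(85/10) = 3.162e+08; subtracting the fixed part leaves 1.903e+08 for the CNC lathe, i.e. 82.80 dB.
So the CNC lathe must be reduced from 88 to 82.80 dB: IL = 5.20 dB.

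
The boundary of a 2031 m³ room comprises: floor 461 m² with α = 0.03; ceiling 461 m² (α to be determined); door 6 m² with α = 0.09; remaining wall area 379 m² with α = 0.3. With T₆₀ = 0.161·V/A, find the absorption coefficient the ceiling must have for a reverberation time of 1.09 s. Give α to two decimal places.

From T₆₀ = 0.161·V/A, the target T₆₀ = 1.09 s needs A = 0.161·2031/1.09 = 299.99 m².
Absorption from the other surfaces = 461·0.03 + 6·0.09 + 379·0.3 = 128.07 m², so the ceiling must supply 171.92 m² over 461 m².
α = 171.92/461 = 0.373.

0.37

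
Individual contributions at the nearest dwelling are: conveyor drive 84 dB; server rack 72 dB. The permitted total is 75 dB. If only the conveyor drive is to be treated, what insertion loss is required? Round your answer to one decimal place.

12.0 dB

Everything except the conveyor drive sums to 10^(72/10) = 1.585e+07 in linear terms, 72.00 dB.
The limit corresponds to 10^(75/10) = 3.162e+07; subtracting the fixed part leaves 1.577e+07 for the conveyor drive, i.e. 71.98 dB.
Required insertion loss = 84 − 71.98 = 12.02 dB.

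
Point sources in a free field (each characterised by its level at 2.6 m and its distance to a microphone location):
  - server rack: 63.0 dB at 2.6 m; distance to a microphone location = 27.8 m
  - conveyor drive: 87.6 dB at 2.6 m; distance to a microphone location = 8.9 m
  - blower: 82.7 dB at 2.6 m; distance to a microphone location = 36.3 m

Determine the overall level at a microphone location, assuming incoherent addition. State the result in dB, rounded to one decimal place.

77.0 dB

Propagate each source to the receiver with L = L_ref − 20·log₁₀(r/r_ref), then add intensities.
server rack: 63.0 − 20·log₁₀(27.8/2.6) = 63.0 − 20.58 = 42.42 dB.
conveyor drive: 87.6 − 20·log₁₀(8.9/2.6) = 87.6 − 10.69 = 76.91 dB.
blower: 82.7 − 20·log₁₀(36.3/2.6) = 82.7 − 22.90 = 59.80 dB.
Σ 10^(L/10) = 5.008e+07 → L_total = 10·log₁₀(5.008e+07) = 77.00 dB.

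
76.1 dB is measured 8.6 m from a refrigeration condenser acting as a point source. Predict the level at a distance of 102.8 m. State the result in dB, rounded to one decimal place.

Point-source attenuation: ΔL = 20·log₁₀(r₂/r₁) = 20·log₁₀(102.8/8.6) = 21.550 dB.
L₂ = 76.1 − 20·log₁₀(102.8/8.6) = 76.1 − 21.550 = 54.55 dB.

54.6 dB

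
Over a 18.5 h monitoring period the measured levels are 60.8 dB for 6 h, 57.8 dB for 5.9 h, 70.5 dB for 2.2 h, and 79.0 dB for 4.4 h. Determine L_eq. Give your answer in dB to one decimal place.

73.2 dB

L_eq = 10·log₁₀[(1/T)·Σ tᵢ·10^(Lᵢ/10)] with T = 18.5 h.
Σ tᵢ·10^(Lᵢ/10) = 6·10^(60.8/10) + 5.9·10^(57.8/10) + 2.2·10^(70.5/10) + 4.4·10^(79.0/10) = 3.850e+08.
L_eq = 10·log₁₀(3.850e+08/18.5) = 73.18 dB.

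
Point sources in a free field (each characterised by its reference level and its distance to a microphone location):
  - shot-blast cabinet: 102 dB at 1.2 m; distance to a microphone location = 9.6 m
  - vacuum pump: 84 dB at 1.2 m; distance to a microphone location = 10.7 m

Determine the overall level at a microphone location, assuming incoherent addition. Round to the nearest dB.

84 dB

Apply inverse-square spreading to bring every level to the receiver, then sum 10^(L/10).
shot-blast cabinet: 102 − 20·log₁₀(9.6/1.2) = 102 − 18.06 = 83.94 dB.
vacuum pump: 84 − 20·log₁₀(10.7/1.2) = 84 − 19.00 = 65.00 dB.
Σ 10^(L/10) = 2.508e+08 → L_total = 10·log₁₀(2.508e+08) = 83.99 dB.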